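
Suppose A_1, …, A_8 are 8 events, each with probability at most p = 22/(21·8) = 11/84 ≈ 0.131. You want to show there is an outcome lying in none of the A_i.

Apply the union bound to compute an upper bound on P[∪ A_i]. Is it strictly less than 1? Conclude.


Union bound: P[∪_{i=1}^{8} A_i] ≤ Σ_i P[A_i] ≤ 8·p = 8·(11/84) = 22/21.
Numerically: 22/21 ≈ 1.048.
Is 22/21 < 1? NO.
Since the bound 22/21 is ≥ 1, the union bound is uninformative here; it does NOT by itself certify existence.

8·p = 22/21 ≈ 1.048; existence NOT certified by the union bound.


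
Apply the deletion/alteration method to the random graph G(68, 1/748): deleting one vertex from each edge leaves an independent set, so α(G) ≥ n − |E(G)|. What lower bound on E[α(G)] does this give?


E[|E(G)|] = C(68, 2)·p = 2278 · (1/748) = 67/22.
E[α(G)] ≥ n − E[|E(G)|] = 68 − 67/22 = 1429/22.
Numerically: ≈ 64.955.
(This is only a lower bound; the true E[α(G)] may be larger.)

E[α(G)] ≥ 1429/22 ≈ 64.955.


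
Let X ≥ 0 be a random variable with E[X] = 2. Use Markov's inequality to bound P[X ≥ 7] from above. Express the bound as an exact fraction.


μ = E[X] = 2, a = 7.
Markov: P[X ≥ 7] ≤ μ/a = (2)/7 = 2/7.
Numerically: ≈ 0.28571.
(Since a = 7 > μ = 2.00000, the bound 2/7 is < 1 and informative.)

P[X ≥ 7] ≤ 2/7 ≈ 0.28571.


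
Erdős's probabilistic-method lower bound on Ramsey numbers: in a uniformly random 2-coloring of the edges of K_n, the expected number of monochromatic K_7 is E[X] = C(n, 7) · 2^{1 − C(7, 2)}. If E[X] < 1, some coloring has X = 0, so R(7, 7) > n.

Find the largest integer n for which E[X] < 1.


We need C(n, 7) · 2^{1 − 21} < 1, i.e. C(n, 7) < 2^{21 − 1} = 1048576.
Check values of n near the boundary:
  n = 23: C(23, 7) = 245157; 245157 < 1048576? YES
  n = 24: C(24, 7) = 346104; 346104 < 1048576? YES
  n = 25: C(25, 7) = 480700; 480700 < 1048576? YES
  n = 26: C(26, 7) = 657800; 657800 < 1048576? YES
  n = 27: C(27, 7) = 888030; 888030 < 1048576? YES
  n = 28: C(28, 7) = 1184040; 1184040 < 1048576? NO
  n = 29: C(29, 7) = 1560780; 1560780 < 1048576? NO
The largest n with C(n, 7) < 1048576 is n = 27 (where E[X] = 444015/524288 ≈ 0.84689). Hence R(7, 7) > 27, i.e. R(7, 7) ≥ 28.

Largest n = 27; hence R(7, 7) > 27.


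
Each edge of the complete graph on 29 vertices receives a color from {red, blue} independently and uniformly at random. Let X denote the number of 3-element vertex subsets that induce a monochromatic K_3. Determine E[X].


Let X = Σ_S X_S over the C(29, 3) = 3654 subsets S of size 3, where X_S = 1 if the K_3 on S is monochromatic.
For a fixed S, the K_3 on S has C(3, 2) = 3 edges. P[all 3 edges red] = (1/2)^3, and likewise for blue, so P[monochromatic] = 2·(1/2)^3 = 2^{1 − 3} = 1/4.
Summing: E[X] = C(29, 3) · 2^{1 − 3} = 3654 · 1/4 = 1827/2.
Numerically: E[X] ≈ 913.500000.

E[X] = C(29,3)·2^(1−C(3,2)) = 1827/2 ≈ 913.500000.


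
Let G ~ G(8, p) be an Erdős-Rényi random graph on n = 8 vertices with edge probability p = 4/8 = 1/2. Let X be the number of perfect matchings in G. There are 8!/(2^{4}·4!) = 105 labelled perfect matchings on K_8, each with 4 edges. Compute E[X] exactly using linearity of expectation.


K_8 has 8!/(2^{4}·4!) = 105 labelled perfect matchings.
For each such perfect matching H, let X_H = 1 if all 4 edges of H are present in G. Then P[X_H = 1] = p^{4} = (1/2)^{4} = 1/16.
By linearity: E[X] = Σ_H E[X_H] = 105 · p^{4} = 105 · 1/16 = 105/16.
Numerically: E[X] ≈ 6.5625.

E[X] = 105 · (1/2)^{4} = 105/16 ≈ 6.5625.


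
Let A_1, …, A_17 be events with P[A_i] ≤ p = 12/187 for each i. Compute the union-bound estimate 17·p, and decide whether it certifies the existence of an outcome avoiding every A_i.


Union bound: P[∪_{i=1}^{17} A_i] ≤ Σ_i P[A_i] ≤ 17·p = 17·(12/187) = 12/11.
Numerically: 12/11 ≈ 1.090909.
Is 12/11 < 1? NO.
Since the bound 12/11 is ≥ 1, the union bound is uninformative here; it does NOT by itself certify existence.

17·p = 12/11 ≈ 1.090909; existence NOT certified by the union bound.


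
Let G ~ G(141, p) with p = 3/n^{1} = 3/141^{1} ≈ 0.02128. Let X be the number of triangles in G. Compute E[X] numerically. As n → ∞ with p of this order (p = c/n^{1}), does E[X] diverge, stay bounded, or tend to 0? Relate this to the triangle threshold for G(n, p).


Number of potential triangles: C(141, 3) = 457310.
Each occurs with probability p³ ≈ (0.02128)³ ≈ 9.631777e-06.
By linearity: E[X] = C(141, 3)·p³ ≈ 457310 · 9.631777e-06 ≈ 4.4047.
Here α = 1, so p = 3/n is exactly at the triangle threshold p ~ 1/n. Asymptotically E[X] → c³/6 = 3³/6 = 9/2 ≈ 4.5000, a bounded constant. In this regime the triangle count is asymptotically Poisson(c³/6).

E[X] ≈ 4.4047; in regime p = Θ(1/n^{1}) E[X] stays bounded (at the triangle threshold p ~ 1/n).


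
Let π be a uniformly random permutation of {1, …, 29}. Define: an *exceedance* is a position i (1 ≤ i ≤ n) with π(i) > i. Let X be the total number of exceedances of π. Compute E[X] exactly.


Write X = Σ_{i=1}^{29} X_i, where X_i = 1_{π(i) > i}.
For each fixed i, π(i) is uniform over {1, …, 29} (marginal of a uniform permutation), so P[π(i) > i] = (n − i)/n. Summing: Σ_{i=1}^{29} (n − i)/n = (0 + 1 + … + 28)/29 = 29(29 − 1)/(2·29) = (29 − 1)/2.
Hence E[X] = Σ_{i=1}^{29} (29 − i)/29 = 14 ≈ 14.00000.

E[X] = 14 = 14.00000.


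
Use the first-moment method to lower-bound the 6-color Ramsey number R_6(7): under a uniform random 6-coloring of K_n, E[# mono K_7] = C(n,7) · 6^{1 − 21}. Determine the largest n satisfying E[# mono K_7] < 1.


We need C(n, 7) · 6^{1 − 21} < 1, i.e. C(n, 7) < 6^{21 − 1} = 3656158440062976.
Check values of n near the boundary:
  n = 566: C(566, 7) = 3557206237959440; 3557206237959440 < 3656158440062976? YES
  n = 567: C(567, 7) = 3601671315933933; 3601671315933933 < 3656158440062976? YES
  n = 568: C(568, 7) = 3646611956239704; 3646611956239704 < 3656158440062976? YES
  n = 569: C(569, 7) = 3692032389858348; 3692032389858348 < 3656158440062976? NO
  n = 570: C(570, 7) = 3737936877831720; 3737936877831720 < 3656158440062976? NO
The largest n with C(n, 7) < 3656158440062976 is n = 568 (where E[X] = 16882462760369/16926659444736 ≈ 0.997389). Hence R_6(7) > 568, i.e. R_6(7) ≥ 569.

Largest n = 568; hence R_6(7) > 568.


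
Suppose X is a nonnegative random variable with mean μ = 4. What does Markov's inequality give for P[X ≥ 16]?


μ = E[X] = 4, a = 16.
Markov: P[X ≥ 16] ≤ μ/a = (4)/16 = 1/4.
Numerically: ≈ 0.25000.
(Since a = 16 > μ = 4.00000, the bound 1/4 is < 1 and informative.)

P[X ≥ 16] ≤ 1/4 ≈ 0.25000.


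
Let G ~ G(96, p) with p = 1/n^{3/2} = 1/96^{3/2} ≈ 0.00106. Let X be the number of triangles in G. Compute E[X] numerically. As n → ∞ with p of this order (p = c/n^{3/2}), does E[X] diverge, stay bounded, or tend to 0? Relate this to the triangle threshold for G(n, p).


Number of potential triangles: C(96, 3) = 142880.
Each occurs with probability p³ ≈ (0.00106)³ ≈ 1.20165e-09.
By linearity: E[X] = C(96, 3)·p³ ≈ 142880 · 1.20165e-09 ≈ 0.000.
Since α = 3/2 > 1, p = c/n^{3/2} = o(1/n) is below the triangle threshold p ~ 1/n. Asymptotically E[X] ~ (c³/6)·n^{3(1−α)} = (1³/6)·n^{-1.5} → 0, so by Markov's inequality G has no triangles w.h.p.

E[X] ≈ 0.000; in regime p = Θ(1/n^{3/2}) E[X] tends to 0 (below the triangle threshold p ~ 1/n).


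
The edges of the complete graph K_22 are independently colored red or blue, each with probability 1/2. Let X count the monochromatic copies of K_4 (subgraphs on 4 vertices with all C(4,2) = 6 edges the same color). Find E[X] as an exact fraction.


Let X = Σ_S X_S over the C(22, 4) = 7315 subsets S of size 4, where X_S = 1 if the K_4 on S is monochromatic.
For a fixed S, the K_4 on S has C(4, 2) = 6 edges. P[all 6 edges red] = (1/2)^6, and likewise for blue, so P[monochromatic] = 2·(1/2)^6 = 2^{1 − 6} = 1/32.
By linearity: E[X] = C(22, 4) · 2^{1 − 6} = 7315 · 1/32 = 7315/32.
Numerically: E[X] ≈ 228.593750.

E[X] = C(22,4)·2^(1−C(4,2)) = 7315/32 ≈ 228.593750.


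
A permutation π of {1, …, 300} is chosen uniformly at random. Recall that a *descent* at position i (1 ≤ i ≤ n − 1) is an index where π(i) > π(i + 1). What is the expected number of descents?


Write X = Σ X_I over i = 1, …, 299, with X_I the indicator of one descent.
There are 299 indicators.
For each fixed i, the pair (π(i), π(i+1)) is a uniformly random ordered pair of distinct values from {1, …, 300}; by symmetry P[π(i) > π(i+1)] = 1/2.
By linearity: E[X] = 299 · (1/2) = (300 − 1) · (1/2) = 299/2 ≈ 149.500.

E[X] = 299/2 = 149.500.


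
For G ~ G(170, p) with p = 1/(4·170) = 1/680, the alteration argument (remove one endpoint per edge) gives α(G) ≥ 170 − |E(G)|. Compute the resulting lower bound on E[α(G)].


E[|E(G)|] = C(170, 2)·p = 14365 · (1/680) = 169/8.
E[α(G)] ≥ n − E[|E(G)|] = 170 − 169/8 = 1191/8.
Numerically: ≈ 148.875000.
(This is only a lower bound; the true E[α(G)] may be larger.)

E[α(G)] ≥ 1191/8 ≈ 148.875000.


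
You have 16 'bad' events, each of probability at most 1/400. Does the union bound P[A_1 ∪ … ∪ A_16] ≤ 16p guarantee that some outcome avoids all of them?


Union bound: P[∪_{i=1}^{16} A_i] ≤ Σ_i P[A_i] ≤ 16·p = 16·(1/400) = 1/25.
Numerically: 1/25 ≈ 0.0400000.
Is 1/25 < 1? YES.
Since P[∪ A_i] ≤ 1/25 < 1, the complement has P[∩ A_i^c] ≥ 1 − 1/25 = 24/25 > 0, so some outcome avoids every A_i.

16·p = 1/25 ≈ 0.0400000; existence CERTIFIED by the union bound.


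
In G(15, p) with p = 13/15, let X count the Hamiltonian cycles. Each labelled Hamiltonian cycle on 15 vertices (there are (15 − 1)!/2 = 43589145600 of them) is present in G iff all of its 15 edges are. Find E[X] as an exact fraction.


K_15 has (15 − 1)!/2 = 43589145600 labelled Hamiltonian cycles.
For each such Hamiltonian cycle H, let X_H = 1 if all 15 edges of H are present in G. Then P[X_H = 1] = p^{15} = (13/15)^{15} = 51185893014090757/437893890380859375.
By linearity: E[X] = Σ_H E[X_H] = 43589145600 · p^{15} = 43589145600 · 51185893014090757/437893890380859375 = 367267381606127548722176/72081298828125.
Numerically: E[X] ≈ 5.095e+09.

E[X] = 43589145600 · (13/15)^{15} = 367267381606127548722176/72081298828125 ≈ 5.095e+09.


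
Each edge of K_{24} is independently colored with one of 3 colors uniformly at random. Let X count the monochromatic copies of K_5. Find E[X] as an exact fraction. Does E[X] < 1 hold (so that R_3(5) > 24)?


E[X] = C(24, 5) · 3^{1 − 10} = 42504 · 3^{−9} = 42504/19683.
As a reduced fraction: E[X] = 14168/6561 ≈ 2.1594.
Is E[X] < 1? NO.
Since E[X] ≥ 1, the first-moment bound is inconclusive at n = 24; it does NOT by itself certify R_3(5) > 24.

E[X] = 14168/6561 ≈ 2.1594; E[X] ≥ 1; first-moment method inconclusive here.


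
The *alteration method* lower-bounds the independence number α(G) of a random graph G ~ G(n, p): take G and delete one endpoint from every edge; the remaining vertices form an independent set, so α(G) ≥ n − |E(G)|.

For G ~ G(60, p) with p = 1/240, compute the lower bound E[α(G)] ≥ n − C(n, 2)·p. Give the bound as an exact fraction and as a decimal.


E[|E(G)|] = C(60, 2)·p = 1770 · (1/240) = 59/8.
E[α(G)] ≥ n − E[|E(G)|] = 60 − 59/8 = 421/8.
Numerically: ≈ 52.625.
(This is only a lower bound; the true E[α(G)] may be larger.)

E[α(G)] ≥ 421/8 ≈ 52.625.


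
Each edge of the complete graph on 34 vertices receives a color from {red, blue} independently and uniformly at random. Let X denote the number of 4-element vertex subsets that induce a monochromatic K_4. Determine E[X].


Let X = Σ_S X_S over the C(34, 4) = 46376 subsets S of size 4, where X_S = 1 if the K_4 on S is monochromatic.
For a fixed S, the K_4 on S has C(4, 2) = 6 edges. P[all 6 edges red] = (1/2)^6, and likewise for blue, so P[monochromatic] = 2·(1/2)^6 = 2^{1 − 6} = 1/32.
Summing: E[X] = C(34, 4) · 2^{1 − 6} = 46376 · 1/32 = 5797/4.
Numerically: E[X] ≈ 1449.250000.

E[X] = C(34,4)·2^(1−C(4,2)) = 5797/4 ≈ 1449.250000.


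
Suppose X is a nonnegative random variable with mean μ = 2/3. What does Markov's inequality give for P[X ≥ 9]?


μ = E[X] = 2/3, a = 9.
Markov: P[X ≥ 9] ≤ μ/a = (2/3)/9 = 2/27.
Numerically: ≈ 0.074.
(Since a = 9 > μ = 0.667, the bound 2/27 is < 1 and informative.)

P[X ≥ 9] ≤ 2/27 ≈ 0.074.


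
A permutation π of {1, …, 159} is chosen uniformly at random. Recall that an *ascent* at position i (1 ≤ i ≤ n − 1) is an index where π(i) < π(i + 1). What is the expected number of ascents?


Write X = Σ X_I over i = 1, …, 158, with X_I the indicator of one ascent.
There are 158 indicators.
For each fixed i, the pair (π(i), π(i+1)) is a uniformly random ordered pair of distinct values from {1, …, 159}; by symmetry P[π(i) < π(i+1)] = 1/2.
By linearity: E[X] = 158 · (1/2) = (159 − 1) · (1/2) = 79 ≈ 79.000000.

E[X] = 79 = 79.000000.


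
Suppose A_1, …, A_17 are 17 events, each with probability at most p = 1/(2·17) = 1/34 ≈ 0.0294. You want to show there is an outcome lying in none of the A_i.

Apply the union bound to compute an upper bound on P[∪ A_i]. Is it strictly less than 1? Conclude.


Union bound: P[∪_{i=1}^{17} A_i] ≤ Σ_i P[A_i] ≤ 17·p = 17·(1/34) = 1/2.
Numerically: 1/2 ≈ 0.5000.
Is 1/2 < 1? YES.
Since P[∪ A_i] ≤ 1/2 < 1, the complement has P[∩ A_i^c] ≥ 1 − 1/2 = 1/2 > 0, so some outcome avoids every A_i.

17·p = 1/2 ≈ 0.5000; existence CERTIFIED by the union bound.


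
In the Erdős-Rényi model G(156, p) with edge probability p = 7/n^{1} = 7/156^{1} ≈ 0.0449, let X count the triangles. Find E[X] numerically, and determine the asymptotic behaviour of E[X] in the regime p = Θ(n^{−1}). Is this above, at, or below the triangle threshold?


Number of potential triangles: C(156, 3) = 620620.
Each occurs with probability p³ ≈ (0.0449)³ ≈ 9.03484e-05.
By linearity: E[X] = C(156, 3)·p³ ≈ 620620 · 9.03484e-05 ≈ 56.072.
Here α = 1, so p = 7/n is exactly at the triangle threshold p ~ 1/n. Asymptotically E[X] → c³/6 = 7³/6 = 343/6 ≈ 57.167, a bounded constant. In this regime the triangle count is asymptotically Poisson(c³/6).

E[X] ≈ 56.072; in regime p = Θ(1/n^{1}) E[X] stays bounded (at the triangle threshold p ~ 1/n).


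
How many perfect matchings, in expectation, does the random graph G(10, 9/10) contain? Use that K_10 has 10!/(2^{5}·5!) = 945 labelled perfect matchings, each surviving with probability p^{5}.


K_10 has 10!/(2^{5}·5!) = 945 labelled perfect matchings.
For each such perfect matching H, let X_H = 1 if all 5 edges of H are present in G. Then P[X_H = 1] = p^{5} = (9/10)^{5} = 59049/100000.
By linearity: E[X] = Σ_H E[X_H] = 945 · p^{5} = 945 · 59049/100000 = 11160261/20000.
Numerically: E[X] ≈ 558.01.

E[X] = 945 · (9/10)^{5} = 11160261/20000 ≈ 558.01.


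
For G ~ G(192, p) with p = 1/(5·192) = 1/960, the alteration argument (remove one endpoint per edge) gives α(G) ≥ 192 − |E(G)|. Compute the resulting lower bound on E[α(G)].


E[|E(G)|] = C(192, 2)·p = 18336 · (1/960) = 191/10.
E[α(G)] ≥ n − E[|E(G)|] = 192 − 191/10 = 1729/10.
Numerically: ≈ 172.900.
(This is only a lower bound; the true E[α(G)] may be larger.)

E[α(G)] ≥ 1729/10 ≈ 172.900.


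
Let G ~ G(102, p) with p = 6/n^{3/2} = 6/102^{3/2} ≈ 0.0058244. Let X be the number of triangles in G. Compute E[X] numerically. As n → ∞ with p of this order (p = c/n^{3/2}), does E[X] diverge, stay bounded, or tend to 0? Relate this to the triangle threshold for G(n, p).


Number of potential triangles: C(102, 3) = 171700.
Each occurs with probability p³ ≈ (0.0058244)³ ≈ 1.9758455e-07.
By linearity: E[X] = C(102, 3)·p³ ≈ 171700 · 1.9758455e-07 ≈ 0.03393.
Since α = 3/2 > 1, p = c/n^{3/2} = o(1/n) is below the triangle threshold p ~ 1/n. Asymptotically E[X] ~ (c³/6)·n^{3(1−α)} = (6³/6)·n^{-1.5} → 0, so by Markov's inequality G has no triangles w.h.p.

E[X] ≈ 0.03393; in regime p = Θ(1/n^{3/2}) E[X] tends to 0 (below the triangle threshold p ~ 1/n).


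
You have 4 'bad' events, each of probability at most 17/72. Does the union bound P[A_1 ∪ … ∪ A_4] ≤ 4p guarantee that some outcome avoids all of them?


Union bound: P[∪_{i=1}^{4} A_i] ≤ Σ_i P[A_i] ≤ 4·p = 4·(17/72) = 17/18.
Numerically: 17/18 ≈ 0.9444.
Is 17/18 < 1? YES.
Since P[∪ A_i] ≤ 17/18 < 1, the complement has P[∩ A_i^c] ≥ 1 − 17/18 = 1/18 > 0, so some outcome avoids every A_i.

4·p = 17/18 ≈ 0.9444; existence CERTIFIED by the union bound.


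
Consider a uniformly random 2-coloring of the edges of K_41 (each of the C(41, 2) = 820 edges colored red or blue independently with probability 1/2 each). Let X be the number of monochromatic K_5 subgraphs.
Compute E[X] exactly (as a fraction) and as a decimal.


Let X = Σ_S X_S over the C(41, 5) = 749398 subsets S of size 5, where X_S = 1 if the K_5 on S is monochromatic.
For a fixed S, the K_5 on S has C(5, 2) = 10 edges. P[all 10 edges red] = (1/2)^10, and likewise for blue, so P[monochromatic] = 2·(1/2)^10 = 2^{1 − 10} = 1/512.
Summing: E[X] = C(41, 5) · 2^{1 − 10} = 749398 · 1/512 = 374699/256.
Numerically: E[X] ≈ 1463.668.

E[X] = C(41,5)·2^(1−C(5,2)) = 374699/256 ≈ 1463.668.


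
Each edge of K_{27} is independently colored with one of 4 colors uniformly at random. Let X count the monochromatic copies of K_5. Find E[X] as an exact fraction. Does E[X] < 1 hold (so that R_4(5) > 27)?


E[X] = C(27, 5) · 4^{1 − 10} = 80730 · 4^{−9} = 80730/262144.
As a reduced fraction: E[X] = 40365/131072 ≈ 0.307961.
Is E[X] < 1? YES.
Since E[X] < 1, there exists a 4-coloring of K_{27} with no monochromatic K_5; hence R_4(5) > 27.

E[X] = 40365/131072 ≈ 0.307961; E[X] < 1, so R_4(5) > 27.


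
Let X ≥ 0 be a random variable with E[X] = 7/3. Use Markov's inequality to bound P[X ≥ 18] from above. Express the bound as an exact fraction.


μ = E[X] = 7/3, a = 18.
Markov: P[X ≥ 18] ≤ μ/a = (7/3)/18 = 7/54.
Numerically: ≈ 0.130.
(Since a = 18 > μ = 2.333, the bound 7/54 is < 1 and informative.)

P[X ≥ 18] ≤ 7/54 ≈ 0.130.


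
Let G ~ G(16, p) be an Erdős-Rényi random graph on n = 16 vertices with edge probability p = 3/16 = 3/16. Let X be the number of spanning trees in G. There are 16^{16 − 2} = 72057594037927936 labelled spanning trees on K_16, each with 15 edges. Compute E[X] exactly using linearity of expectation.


K_16 has 16^{16 − 2} = 72057594037927936 labelled spanning trees.
For each such spanning tree H, let X_H = 1 if all 15 edges of H are present in G. Then P[X_H = 1] = p^{15} = (3/16)^{15} = 14348907/1152921504606846976.
Summing the indicators: E[X] = Σ_H E[X_H] = 72057594037927936 · p^{15} = 72057594037927936 · 14348907/1152921504606846976 = 14348907/16.
Numerically: E[X] ≈ 8.9681e+05.

E[X] = 72057594037927936 · (3/16)^{15} = 14348907/16 ≈ 8.9681e+05.


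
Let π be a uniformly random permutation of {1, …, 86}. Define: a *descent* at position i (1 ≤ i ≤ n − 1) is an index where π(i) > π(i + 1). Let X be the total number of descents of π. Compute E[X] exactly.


Write X = Σ X_I over i = 1, …, 85, with X_I the indicator of one descent.
There are 85 indicators.
For each fixed i, the pair (π(i), π(i+1)) is a uniformly random ordered pair of distinct values from {1, …, 86}; by symmetry P[π(i) > π(i+1)] = 1/2.
By linearity: E[X] = 85 · (1/2) = (86 − 1) · (1/2) = 85/2 ≈ 42.50000.

E[X] = 85/2 = 42.50000.


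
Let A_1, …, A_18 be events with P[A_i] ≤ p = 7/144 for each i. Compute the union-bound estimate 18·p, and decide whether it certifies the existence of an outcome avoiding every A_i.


Union bound: P[∪_{i=1}^{18} A_i] ≤ Σ_i P[A_i] ≤ 18·p = 18·(7/144) = 7/8.
Numerically: 7/8 ≈ 0.8750.
Is 7/8 < 1? YES.
Since P[∪ A_i] ≤ 7/8 < 1, the complement has P[∩ A_i^c] ≥ 1 − 7/8 = 1/8 > 0, so some outcome avoids every A_i.

18·p = 7/8 ≈ 0.8750; existence CERTIFIED by the union bound.


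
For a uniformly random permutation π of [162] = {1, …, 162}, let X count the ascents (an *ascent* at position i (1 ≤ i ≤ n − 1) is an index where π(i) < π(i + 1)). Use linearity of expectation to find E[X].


Write X = Σ X_I over i = 1, …, 161, with X_I the indicator of one ascent.
There are 161 indicators.
For each fixed i, the pair (π(i), π(i+1)) is a uniformly random ordered pair of distinct values from {1, …, 162}; by symmetry P[π(i) < π(i+1)] = 1/2.
By linearity: E[X] = 161 · (1/2) = (162 − 1) · (1/2) = 161/2 ≈ 80.500000.

E[X] = 161/2 = 80.500000.


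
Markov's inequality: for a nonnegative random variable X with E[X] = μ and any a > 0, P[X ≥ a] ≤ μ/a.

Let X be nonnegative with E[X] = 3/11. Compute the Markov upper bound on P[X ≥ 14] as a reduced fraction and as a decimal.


μ = E[X] = 3/11, a = 14.
Markov: P[X ≥ 14] ≤ μ/a = (3/11)/14 = 3/154.
Numerically: ≈ 0.01948.
(Since a = 14 > μ = 0.27273, the bound 3/154 is < 1 and informative.)

P[X ≥ 14] ≤ 3/154 ≈ 0.01948.


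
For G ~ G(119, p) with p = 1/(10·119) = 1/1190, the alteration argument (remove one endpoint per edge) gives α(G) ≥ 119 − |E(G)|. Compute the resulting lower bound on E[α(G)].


E[|E(G)|] = C(119, 2)·p = 7021 · (1/1190) = 59/10.
E[α(G)] ≥ n − E[|E(G)|] = 119 − 59/10 = 1131/10.
Numerically: ≈ 113.10000.
(This is only a lower bound; the true E[α(G)] may be larger.)

E[α(G)] ≥ 1131/10 ≈ 113.10000.


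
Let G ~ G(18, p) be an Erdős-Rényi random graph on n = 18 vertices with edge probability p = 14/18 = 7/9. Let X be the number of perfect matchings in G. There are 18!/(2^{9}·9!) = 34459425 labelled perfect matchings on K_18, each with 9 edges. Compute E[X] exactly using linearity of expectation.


K_18 has 18!/(2^{9}·9!) = 34459425 labelled perfect matchings.
For each such perfect matching H, let X_H = 1 if all 9 edges of H are present in G. Then P[X_H = 1] = p^{9} = (7/9)^{9} = 40353607/387420489.
Summing the indicators: E[X] = Σ_H E[X_H] = 34459425 · p^{9} = 34459425 · 40353607/387420489 = 17167433257975/4782969.
Numerically: E[X] ≈ 3.59e+06.

E[X] = 34459425 · (7/9)^{9} = 17167433257975/4782969 ≈ 3.59e+06.


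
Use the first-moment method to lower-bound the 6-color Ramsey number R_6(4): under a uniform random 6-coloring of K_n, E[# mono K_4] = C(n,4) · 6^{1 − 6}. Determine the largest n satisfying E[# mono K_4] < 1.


We need C(n, 4) · 6^{1 − 6} < 1, i.e. C(n, 4) < 6^{6 − 1} = 7776.
Check values of n near the boundary:
  n = 17: C(17, 4) = 2380; 2380 < 7776? YES
  n = 18: C(18, 4) = 3060; 3060 < 7776? YES
  n = 19: C(19, 4) = 3876; 3876 < 7776? YES
  n = 20: C(20, 4) = 4845; 4845 < 7776? YES
  n = 21: C(21, 4) = 5985; 5985 < 7776? YES
  n = 22: C(22, 4) = 7315; 7315 < 7776? YES
  n = 23: C(23, 4) = 8855; 8855 < 7776? NO
  n = 24: C(24, 4) = 10626; 10626 < 7776? NO
The largest n with C(n, 4) < 7776 is n = 22 (where E[X] = 7315/7776 ≈ 0.94072). Hence R_6(4) > 22, i.e. R_6(4) ≥ 23.

Largest n = 22; hence R_6(4) > 22.


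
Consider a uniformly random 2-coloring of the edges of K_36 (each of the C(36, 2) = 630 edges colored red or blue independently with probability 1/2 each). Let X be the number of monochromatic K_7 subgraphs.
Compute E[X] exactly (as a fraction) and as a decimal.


Let X = Σ_S X_S over the C(36, 7) = 8347680 subsets S of size 7, where X_S = 1 if the K_7 on S is monochromatic.
For a fixed S, the K_7 on S has C(7, 2) = 21 edges. P[all 21 edges red] = (1/2)^21, and likewise for blue, so P[monochromatic] = 2·(1/2)^21 = 2^{1 − 21} = 1/1048576.
By linearity of expectation: E[X] = C(36, 7) · 2^{1 − 21} = 8347680 · 1/1048576 = 260865/32768.
Numerically: E[X] ≈ 7.9610.

E[X] = C(36,7)·2^(1−C(7,2)) = 260865/32768 ≈ 7.9610.


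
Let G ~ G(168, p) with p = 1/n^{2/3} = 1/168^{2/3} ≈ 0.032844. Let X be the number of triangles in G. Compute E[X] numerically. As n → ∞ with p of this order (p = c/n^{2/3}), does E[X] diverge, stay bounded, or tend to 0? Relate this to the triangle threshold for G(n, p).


Number of potential triangles: C(168, 3) = 776216.
Each occurs with probability p³ ≈ (0.032844)³ ≈ 3.5430839e-05.
By linearity: E[X] = C(168, 3)·p³ ≈ 776216 · 3.5430839e-05 ≈ 27.50198.
Since α = 2/3 < 1, p = c/n^{2/3} ≫ 1/n is above the triangle threshold p ~ 1/n. Asymptotically E[X] ~ (c³/6)·n^{3(1−α)} = (1³/6)·n^{1} → ∞; triangles are abundant w.h.p.

E[X] ≈ 27.50198; in regime p = Θ(1/n^{2/3}) E[X] diverges (above the triangle threshold p ~ 1/n).


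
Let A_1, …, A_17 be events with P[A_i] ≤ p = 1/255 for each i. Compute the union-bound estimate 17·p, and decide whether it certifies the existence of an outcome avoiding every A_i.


Union bound: P[∪_{i=1}^{17} A_i] ≤ Σ_i P[A_i] ≤ 17·p = 17·(1/255) = 1/15.
Numerically: 1/15 ≈ 0.067.
Is 1/15 < 1? YES.
Since P[∪ A_i] ≤ 1/15 < 1, the complement has P[∩ A_i^c] ≥ 1 − 1/15 = 14/15 > 0, so some outcome avoids every A_i.

17·p = 1/15 ≈ 0.067; existence CERTIFIED by the union bound.


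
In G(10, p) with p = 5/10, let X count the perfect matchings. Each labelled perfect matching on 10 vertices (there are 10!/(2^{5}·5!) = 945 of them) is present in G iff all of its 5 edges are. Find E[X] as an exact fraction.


K_10 has 10!/(2^{5}·5!) = 945 labelled perfect matchings.
For each such perfect matching H, let X_H = 1 if all 5 edges of H are present in G. Then P[X_H = 1] = p^{5} = (1/2)^{5} = 1/32.
Summing the indicators: E[X] = Σ_H E[X_H] = 945 · p^{5} = 945 · 1/32 = 945/32.
Numerically: E[X] ≈ 29.53.

E[X] = 945 · (1/2)^{5} = 945/32 ≈ 29.53.


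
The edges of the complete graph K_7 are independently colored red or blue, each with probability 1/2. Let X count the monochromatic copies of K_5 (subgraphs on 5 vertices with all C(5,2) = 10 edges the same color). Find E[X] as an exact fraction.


Let X = Σ_S X_S over the C(7, 5) = 21 subsets S of size 5, where X_S = 1 if the K_5 on S is monochromatic.
For a fixed S, the K_5 on S has C(5, 2) = 10 edges. P[all 10 edges red] = (1/2)^10, and likewise for blue, so P[monochromatic] = 2·(1/2)^10 = 2^{1 − 10} = 1/512.
By linearity: E[X] = C(7, 5) · 2^{1 − 10} = 21 · 1/512 = 21/512.
Numerically: E[X] ≈ 0.04102.

E[X] = C(7,5)·2^(1−C(5,2)) = 21/512 ≈ 0.04102.


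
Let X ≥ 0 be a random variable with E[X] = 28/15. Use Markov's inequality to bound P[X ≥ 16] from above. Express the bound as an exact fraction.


μ = E[X] = 28/15, a = 16.
Markov: P[X ≥ 16] ≤ μ/a = (28/15)/16 = 7/60.
Numerically: ≈ 0.116667.
(Since a = 16 > μ = 1.866667, the bound 7/60 is < 1 and informative.)

P[X ≥ 16] ≤ 7/60 ≈ 0.116667.


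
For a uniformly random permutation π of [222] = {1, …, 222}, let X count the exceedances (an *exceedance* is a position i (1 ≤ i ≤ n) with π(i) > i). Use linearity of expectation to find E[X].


Write X = Σ_{i=1}^{222} X_i, where X_i = 1_{π(i) > i}.
For each fixed i, π(i) is uniform over {1, …, 222} (marginal of a uniform permutation), so P[π(i) > i] = (n − i)/n. Summing: Σ_{i=1}^{222} (n − i)/n = (0 + 1 + … + 221)/222 = 222(222 − 1)/(2·222) = (222 − 1)/2.
Hence E[X] = Σ_{i=1}^{222} (222 − i)/222 = 221/2 ≈ 110.50000.

E[X] = 221/2 = 110.50000.


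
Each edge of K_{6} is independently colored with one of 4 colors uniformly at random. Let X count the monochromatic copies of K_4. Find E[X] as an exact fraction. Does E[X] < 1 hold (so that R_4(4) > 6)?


E[X] = C(6, 4) · 4^{1 − 6} = 15 · 4^{−5} = 15/1024.
As a reduced fraction: E[X] = 15/1024 ≈ 0.0146484.
Is E[X] < 1? YES.
Since E[X] < 1, there exists a 4-coloring of K_{6} with no monochromatic K_4; hence R_4(4) > 6.

E[X] = 15/1024 ≈ 0.0146484; E[X] < 1, so R_4(4) > 6.


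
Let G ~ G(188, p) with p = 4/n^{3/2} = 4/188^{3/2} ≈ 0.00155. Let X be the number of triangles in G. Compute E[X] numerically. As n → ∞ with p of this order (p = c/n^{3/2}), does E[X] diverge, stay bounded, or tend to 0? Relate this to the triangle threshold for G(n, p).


Number of potential triangles: C(188, 3) = 1089836.
Each occurs with probability p³ ≈ (0.00155)³ ≈ 3.73654e-09.
By linearity: E[X] = C(188, 3)·p³ ≈ 1089836 · 3.73654e-09 ≈ 0.004.
Since α = 3/2 > 1, p = c/n^{3/2} = o(1/n) is below the triangle threshold p ~ 1/n. Asymptotically E[X] ~ (c³/6)·n^{3(1−α)} = (4³/6)·n^{-1.5} → 0, so by Markov's inequality G has no triangles w.h.p.

E[X] ≈ 0.004; in regime p = Θ(1/n^{3/2}) E[X] tends to 0 (below the triangle threshold p ~ 1/n).


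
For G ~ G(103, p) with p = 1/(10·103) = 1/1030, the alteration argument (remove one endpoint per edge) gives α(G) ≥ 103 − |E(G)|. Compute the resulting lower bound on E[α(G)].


E[|E(G)|] = C(103, 2)·p = 5253 · (1/1030) = 51/10.
E[α(G)] ≥ n − E[|E(G)|] = 103 − 51/10 = 979/10.
Numerically: ≈ 97.900.
(This is only a lower bound; the true E[α(G)] may be larger.)

E[α(G)] ≥ 979/10 ≈ 97.900.


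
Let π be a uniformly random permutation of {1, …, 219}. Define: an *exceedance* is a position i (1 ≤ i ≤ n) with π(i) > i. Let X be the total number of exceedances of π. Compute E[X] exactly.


Write X = Σ_{i=1}^{219} X_i, where X_i = 1_{π(i) > i}.
For each fixed i, π(i) is uniform over {1, …, 219} (marginal of a uniform permutation), so P[π(i) > i] = (n − i)/n. Summing: Σ_{i=1}^{219} (n − i)/n = (0 + 1 + … + 218)/219 = 219(219 − 1)/(2·219) = (219 − 1)/2.
Hence E[X] = Σ_{i=1}^{219} (219 − i)/219 = 109 ≈ 109.000000.

E[X] = 109 = 109.000000.


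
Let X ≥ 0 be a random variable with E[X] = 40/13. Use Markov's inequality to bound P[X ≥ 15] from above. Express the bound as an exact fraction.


μ = E[X] = 40/13, a = 15.
Markov: P[X ≥ 15] ≤ μ/a = (40/13)/15 = 8/39.
Numerically: ≈ 0.20513.
(Since a = 15 > μ = 3.07692, the bound 8/39 is < 1 and informative.)

P[X ≥ 15] ≤ 8/39 ≈ 0.20513.


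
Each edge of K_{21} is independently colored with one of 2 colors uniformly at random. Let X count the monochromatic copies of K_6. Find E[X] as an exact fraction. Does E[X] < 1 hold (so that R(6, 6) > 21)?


E[X] = C(21, 6) · 2^{1 − 15} = 54264 · 2^{−14} = 54264/16384.
As a reduced fraction: E[X] = 6783/2048 ≈ 3.31201.
Is E[X] < 1? NO.
Since E[X] ≥ 1, the first-moment bound is inconclusive at n = 21; it does NOT by itself certify R(6, 6) > 21.

E[X] = 6783/2048 ≈ 3.31201; E[X] ≥ 1; first-moment method inconclusive here.


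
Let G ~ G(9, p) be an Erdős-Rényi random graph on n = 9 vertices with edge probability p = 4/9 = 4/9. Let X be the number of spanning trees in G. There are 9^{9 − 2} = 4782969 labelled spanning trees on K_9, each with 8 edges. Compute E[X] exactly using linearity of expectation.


K_9 has 9^{9 − 2} = 4782969 labelled spanning trees.
For each such spanning tree H, let X_H = 1 if all 8 edges of H are present in G. Then P[X_H = 1] = p^{8} = (4/9)^{8} = 65536/43046721.
By linearity: E[X] = Σ_H E[X_H] = 4782969 · p^{8} = 4782969 · 65536/43046721 = 65536/9.
Numerically: E[X] ≈ 7281.8.

E[X] = 4782969 · (4/9)^{8} = 65536/9 ≈ 7281.8.


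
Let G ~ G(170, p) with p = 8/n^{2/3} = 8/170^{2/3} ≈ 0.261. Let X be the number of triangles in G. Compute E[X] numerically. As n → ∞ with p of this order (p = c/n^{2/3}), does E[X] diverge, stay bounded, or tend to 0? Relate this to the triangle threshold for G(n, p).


Number of potential triangles: C(170, 3) = 804440.
Each occurs with probability p³ ≈ (0.261)³ ≈ 1.77163e-02.
By linearity: E[X] = C(170, 3)·p³ ≈ 804440 · 1.77163e-02 ≈ 14251.671.
Since α = 2/3 < 1, p = c/n^{2/3} ≫ 1/n is above the triangle threshold p ~ 1/n. Asymptotically E[X] ~ (c³/6)·n^{3(1−α)} = (8³/6)·n^{1} → ∞; triangles are abundant w.h.p.

E[X] ≈ 14251.671; in regime p = Θ(1/n^{2/3}) E[X] diverges (above the triangle threshold p ~ 1/n).


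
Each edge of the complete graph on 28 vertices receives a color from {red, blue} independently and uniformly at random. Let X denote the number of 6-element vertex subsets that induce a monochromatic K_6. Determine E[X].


Let X = Σ_S X_S over the C(28, 6) = 376740 subsets S of size 6, where X_S = 1 if the K_6 on S is monochromatic.
For a fixed S, the K_6 on S has C(6, 2) = 15 edges. P[all 15 edges red] = (1/2)^15, and likewise for blue, so P[monochromatic] = 2·(1/2)^15 = 2^{1 − 15} = 1/16384.
Summing: E[X] = C(28, 6) · 2^{1 − 15} = 376740 · 1/16384 = 94185/4096.
Numerically: E[X] ≈ 22.994.

E[X] = C(28,6)·2^(1−C(6,2)) = 94185/4096 ≈ 22.994.


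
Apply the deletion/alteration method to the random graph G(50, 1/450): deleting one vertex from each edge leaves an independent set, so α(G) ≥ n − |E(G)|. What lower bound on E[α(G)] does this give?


E[|E(G)|] = C(50, 2)·p = 1225 · (1/450) = 49/18.
E[α(G)] ≥ n − E[|E(G)|] = 50 − 49/18 = 851/18.
Numerically: ≈ 47.2778.
(This is only a lower bound; the true E[α(G)] may be larger.)

E[α(G)] ≥ 851/18 ≈ 47.2778.


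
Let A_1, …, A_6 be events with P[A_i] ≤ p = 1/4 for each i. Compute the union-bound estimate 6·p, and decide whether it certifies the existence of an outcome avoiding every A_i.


Union bound: P[∪_{i=1}^{6} A_i] ≤ Σ_i P[A_i] ≤ 6·p = 6·(1/4) = 3/2.
Numerically: 3/2 ≈ 1.5000000.
Is 3/2 < 1? NO.
Since the bound 3/2 is ≥ 1, the union bound is uninformative here; it does NOT by itself certify existence.

6·p = 3/2 ≈ 1.5000000; existence NOT certified by the union bound.


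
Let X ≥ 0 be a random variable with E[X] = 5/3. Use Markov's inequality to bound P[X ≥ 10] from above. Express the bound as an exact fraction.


μ = E[X] = 5/3, a = 10.
Markov: P[X ≥ 10] ≤ μ/a = (5/3)/10 = 1/6.
Numerically: ≈ 0.167.
(Since a = 10 > μ = 1.667, the bound 1/6 is < 1 and informative.)

P[X ≥ 10] ≤ 1/6 ≈ 0.167.


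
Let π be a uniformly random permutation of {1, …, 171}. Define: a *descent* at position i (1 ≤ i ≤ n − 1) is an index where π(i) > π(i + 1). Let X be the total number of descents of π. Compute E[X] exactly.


Write X = Σ X_I over i = 1, …, 170, with X_I the indicator of one descent.
There are 170 indicators.
For each fixed i, the pair (π(i), π(i+1)) is a uniformly random ordered pair of distinct values from {1, …, 171}; by symmetry P[π(i) > π(i+1)] = 1/2.
By linearity: E[X] = 170 · (1/2) = (171 − 1) · (1/2) = 85 ≈ 85.000.

E[X] = 85 = 85.000.


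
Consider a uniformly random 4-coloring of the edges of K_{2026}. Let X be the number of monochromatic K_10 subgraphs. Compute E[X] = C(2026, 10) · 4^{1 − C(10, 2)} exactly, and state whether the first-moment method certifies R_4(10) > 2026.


E[X] = C(2026, 10) · 4^{1 − 45} = 314029205130126398094885285 · 4^{−44} = 314029205130126398094885285/309485009821345068724781056.
As a reduced fraction: E[X] = 314029205130126398094885285/309485009821345068724781056 ≈ 1.014683.
Is E[X] < 1? NO.
Since E[X] ≥ 1, the first-moment bound is inconclusive at n = 2026; it does NOT by itself certify R_4(10) > 2026.

E[X] = 314029205130126398094885285/309485009821345068724781056 ≈ 1.014683; E[X] ≥ 1; first-moment method inconclusive here.


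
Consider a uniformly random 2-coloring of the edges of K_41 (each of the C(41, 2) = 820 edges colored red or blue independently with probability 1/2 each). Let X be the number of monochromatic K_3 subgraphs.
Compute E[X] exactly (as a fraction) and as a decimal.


Let X = Σ_S X_S over the C(41, 3) = 10660 subsets S of size 3, where X_S = 1 if the K_3 on S is monochromatic.
For a fixed S, the K_3 on S has C(3, 2) = 3 edges. P[all 3 edges red] = (1/2)^3, and likewise for blue, so P[monochromatic] = 2·(1/2)^3 = 2^{1 − 3} = 1/4.
Summing: E[X] = C(41, 3) · 2^{1 − 3} = 10660 · 1/4 = 2665.
Numerically: E[X] ≈ 2665.00000.

E[X] = C(41,3)·2^(1−C(3,2)) = 2665 ≈ 2665.00000.


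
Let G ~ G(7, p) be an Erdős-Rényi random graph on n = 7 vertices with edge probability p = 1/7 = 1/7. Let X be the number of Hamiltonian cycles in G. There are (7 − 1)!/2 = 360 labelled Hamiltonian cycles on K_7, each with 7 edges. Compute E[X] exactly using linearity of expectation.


K_7 has (7 − 1)!/2 = 360 labelled Hamiltonian cycles.
For each such Hamiltonian cycle H, let X_H = 1 if all 7 edges of H are present in G. Then P[X_H = 1] = p^{7} = (1/7)^{7} = 1/823543.
By linearity: E[X] = Σ_H E[X_H] = 360 · p^{7} = 360 · 1/823543 = 360/823543.
Numerically: E[X] ≈ 0.000437.

E[X] = 360 · (1/7)^{7} = 360/823543 ≈ 0.000437.


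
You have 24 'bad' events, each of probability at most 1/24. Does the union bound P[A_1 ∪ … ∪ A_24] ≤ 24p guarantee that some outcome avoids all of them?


Union bound: P[∪_{i=1}^{24} A_i] ≤ Σ_i P[A_i] ≤ 24·p = 24·(1/24) = 1.
Numerically: 1 ≈ 1.000.
Is 1 < 1? NO.
Since the bound 1 is ≥ 1, the union bound is uninformative here; it does NOT by itself certify existence.

24·p = 1 ≈ 1.000; existence NOT certified by the union bound.


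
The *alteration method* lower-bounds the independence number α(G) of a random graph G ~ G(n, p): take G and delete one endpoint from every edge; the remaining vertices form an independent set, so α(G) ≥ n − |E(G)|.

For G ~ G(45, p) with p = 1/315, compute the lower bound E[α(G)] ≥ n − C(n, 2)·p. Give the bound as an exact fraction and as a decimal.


E[|E(G)|] = C(45, 2)·p = 990 · (1/315) = 22/7.
E[α(G)] ≥ n − E[|E(G)|] = 45 − 22/7 = 293/7.
Numerically: ≈ 41.857143.
(This is only a lower bound; the true E[α(G)] may be larger.)

E[α(G)] ≥ 293/7 ≈ 41.857143.


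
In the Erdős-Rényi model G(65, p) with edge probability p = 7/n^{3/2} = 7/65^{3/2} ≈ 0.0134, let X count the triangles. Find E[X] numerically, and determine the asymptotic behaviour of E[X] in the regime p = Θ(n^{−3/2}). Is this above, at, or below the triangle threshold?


Number of potential triangles: C(65, 3) = 43680.
Each occurs with probability p³ ≈ (0.0134)³ ≈ 2.38333e-06.
By linearity: E[X] = C(65, 3)·p³ ≈ 43680 · 2.38333e-06 ≈ 0.104.
Since α = 3/2 > 1, p = c/n^{3/2} = o(1/n) is below the triangle threshold p ~ 1/n. Asymptotically E[X] ~ (c³/6)·n^{3(1−α)} = (7³/6)·n^{-1.5} → 0, so by Markov's inequality G has no triangles w.h.p.

E[X] ≈ 0.104; in regime p = Θ(1/n^{3/2}) E[X] tends to 0 (below the triangle threshold p ~ 1/n).


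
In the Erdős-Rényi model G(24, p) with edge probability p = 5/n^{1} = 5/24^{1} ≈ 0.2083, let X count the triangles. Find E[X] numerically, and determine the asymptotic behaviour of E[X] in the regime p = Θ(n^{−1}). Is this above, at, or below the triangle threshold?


Number of potential triangles: C(24, 3) = 2024.
Each occurs with probability p³ ≈ (0.2083)³ ≈ 9.042245e-03.
By linearity: E[X] = C(24, 3)·p³ ≈ 2024 · 9.042245e-03 ≈ 18.3015.
Here α = 1, so p = 5/n is exactly at the triangle threshold p ~ 1/n. Asymptotically E[X] → c³/6 = 5³/6 = 125/6 ≈ 20.8333, a bounded constant. In this regime the triangle count is asymptotically Poisson(c³/6).

E[X] ≈ 18.3015; in regime p = Θ(1/n^{1}) E[X] stays bounded (at the triangle threshold p ~ 1/n).


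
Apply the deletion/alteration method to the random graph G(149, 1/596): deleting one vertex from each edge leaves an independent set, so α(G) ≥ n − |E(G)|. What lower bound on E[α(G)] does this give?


E[|E(G)|] = C(149, 2)·p = 11026 · (1/596) = 37/2.
E[α(G)] ≥ n − E[|E(G)|] = 149 − 37/2 = 261/2.
Numerically: ≈ 130.500.
(This is only a lower bound; the true E[α(G)] may be larger.)

E[α(G)] ≥ 261/2 ≈ 130.500.


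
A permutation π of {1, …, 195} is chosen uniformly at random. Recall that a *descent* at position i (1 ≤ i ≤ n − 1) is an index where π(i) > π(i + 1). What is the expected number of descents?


Write X = Σ X_I over i = 1, …, 194, with X_I the indicator of one descent.
There are 194 indicators.
For each fixed i, the pair (π(i), π(i+1)) is a uniformly random ordered pair of distinct values from {1, …, 195}; by symmetry P[π(i) > π(i+1)] = 1/2.
By linearity: E[X] = 194 · (1/2) = (195 − 1) · (1/2) = 97 ≈ 97.000.

E[X] = 97 = 97.000.
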